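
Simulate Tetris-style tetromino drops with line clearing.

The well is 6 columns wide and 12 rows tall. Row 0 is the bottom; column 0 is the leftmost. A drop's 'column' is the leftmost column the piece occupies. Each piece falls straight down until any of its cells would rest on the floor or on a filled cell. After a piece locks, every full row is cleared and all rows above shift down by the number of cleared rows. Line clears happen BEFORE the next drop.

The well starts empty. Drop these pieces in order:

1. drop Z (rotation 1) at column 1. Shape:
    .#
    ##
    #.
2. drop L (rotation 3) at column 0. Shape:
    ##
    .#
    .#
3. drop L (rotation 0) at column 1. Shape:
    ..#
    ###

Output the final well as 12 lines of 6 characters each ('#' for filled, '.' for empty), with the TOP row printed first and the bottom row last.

Drop 1: Z rot1 at col 1 lands with bottom-row=0; cleared 0 line(s) (total 0); column heights now [0 2 3 0 0 0], max=3
Drop 2: L rot3 at col 0 lands with bottom-row=2; cleared 0 line(s) (total 0); column heights now [5 5 3 0 0 0], max=5
Drop 3: L rot0 at col 1 lands with bottom-row=5; cleared 0 line(s) (total 0); column heights now [5 6 6 7 0 0], max=7

Answer: ......
......
......
......
......
...#..
.###..
##....
.#....
.##...
.##...
.#....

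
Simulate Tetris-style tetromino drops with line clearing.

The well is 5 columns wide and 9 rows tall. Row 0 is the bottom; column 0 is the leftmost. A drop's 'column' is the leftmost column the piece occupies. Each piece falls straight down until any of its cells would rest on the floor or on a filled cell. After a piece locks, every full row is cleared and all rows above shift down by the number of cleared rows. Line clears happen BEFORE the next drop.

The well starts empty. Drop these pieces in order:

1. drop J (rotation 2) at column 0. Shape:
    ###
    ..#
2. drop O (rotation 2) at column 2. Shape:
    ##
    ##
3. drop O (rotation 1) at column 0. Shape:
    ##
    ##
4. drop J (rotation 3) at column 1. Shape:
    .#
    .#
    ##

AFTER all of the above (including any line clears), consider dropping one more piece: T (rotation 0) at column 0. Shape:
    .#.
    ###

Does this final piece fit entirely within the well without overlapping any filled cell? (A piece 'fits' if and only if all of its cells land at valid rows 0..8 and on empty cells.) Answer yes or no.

Answer: yes

Derivation:
Drop 1: J rot2 at col 0 lands with bottom-row=0; cleared 0 line(s) (total 0); column heights now [2 2 2 0 0], max=2
Drop 2: O rot2 at col 2 lands with bottom-row=2; cleared 0 line(s) (total 0); column heights now [2 2 4 4 0], max=4
Drop 3: O rot1 at col 0 lands with bottom-row=2; cleared 0 line(s) (total 0); column heights now [4 4 4 4 0], max=4
Drop 4: J rot3 at col 1 lands with bottom-row=4; cleared 0 line(s) (total 0); column heights now [4 5 7 4 0], max=7
Test piece T rot0 at col 0 (width 3): heights before test = [4 5 7 4 0]; fits = True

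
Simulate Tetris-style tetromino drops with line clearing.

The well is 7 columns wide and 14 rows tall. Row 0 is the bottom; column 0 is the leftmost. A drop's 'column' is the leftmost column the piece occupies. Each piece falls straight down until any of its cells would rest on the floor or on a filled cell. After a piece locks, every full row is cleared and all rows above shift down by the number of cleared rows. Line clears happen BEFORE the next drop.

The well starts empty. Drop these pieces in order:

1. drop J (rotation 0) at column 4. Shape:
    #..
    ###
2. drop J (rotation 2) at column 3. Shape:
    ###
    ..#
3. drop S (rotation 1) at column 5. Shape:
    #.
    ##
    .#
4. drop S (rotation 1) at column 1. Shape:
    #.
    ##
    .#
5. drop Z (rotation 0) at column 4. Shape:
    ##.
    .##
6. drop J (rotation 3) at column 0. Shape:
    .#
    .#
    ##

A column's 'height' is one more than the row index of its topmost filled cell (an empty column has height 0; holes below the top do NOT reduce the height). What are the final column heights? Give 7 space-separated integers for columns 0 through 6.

Answer: 4 6 2 3 7 7 6

Derivation:
Drop 1: J rot0 at col 4 lands with bottom-row=0; cleared 0 line(s) (total 0); column heights now [0 0 0 0 2 1 1], max=2
Drop 2: J rot2 at col 3 lands with bottom-row=1; cleared 0 line(s) (total 0); column heights now [0 0 0 3 3 3 1], max=3
Drop 3: S rot1 at col 5 lands with bottom-row=2; cleared 0 line(s) (total 0); column heights now [0 0 0 3 3 5 4], max=5
Drop 4: S rot1 at col 1 lands with bottom-row=0; cleared 0 line(s) (total 0); column heights now [0 3 2 3 3 5 4], max=5
Drop 5: Z rot0 at col 4 lands with bottom-row=5; cleared 0 line(s) (total 0); column heights now [0 3 2 3 7 7 6], max=7
Drop 6: J rot3 at col 0 lands with bottom-row=3; cleared 0 line(s) (total 0); column heights now [4 6 2 3 7 7 6], max=7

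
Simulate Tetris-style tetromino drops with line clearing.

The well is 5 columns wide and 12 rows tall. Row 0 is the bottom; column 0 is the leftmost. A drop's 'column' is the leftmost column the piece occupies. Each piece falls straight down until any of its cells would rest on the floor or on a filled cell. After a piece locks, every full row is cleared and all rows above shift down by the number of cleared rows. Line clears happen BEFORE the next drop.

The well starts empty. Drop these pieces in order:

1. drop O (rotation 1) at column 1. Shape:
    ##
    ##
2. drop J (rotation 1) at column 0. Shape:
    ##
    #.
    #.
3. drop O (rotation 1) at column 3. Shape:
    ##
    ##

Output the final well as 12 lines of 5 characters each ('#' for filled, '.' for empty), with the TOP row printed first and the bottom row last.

Answer: .....
.....
.....
.....
.....
.....
.....
.....
.....
.....
.....
##...

Derivation:
Drop 1: O rot1 at col 1 lands with bottom-row=0; cleared 0 line(s) (total 0); column heights now [0 2 2 0 0], max=2
Drop 2: J rot1 at col 0 lands with bottom-row=0; cleared 0 line(s) (total 0); column heights now [3 3 2 0 0], max=3
Drop 3: O rot1 at col 3 lands with bottom-row=0; cleared 2 line(s) (total 2); column heights now [1 1 0 0 0], max=1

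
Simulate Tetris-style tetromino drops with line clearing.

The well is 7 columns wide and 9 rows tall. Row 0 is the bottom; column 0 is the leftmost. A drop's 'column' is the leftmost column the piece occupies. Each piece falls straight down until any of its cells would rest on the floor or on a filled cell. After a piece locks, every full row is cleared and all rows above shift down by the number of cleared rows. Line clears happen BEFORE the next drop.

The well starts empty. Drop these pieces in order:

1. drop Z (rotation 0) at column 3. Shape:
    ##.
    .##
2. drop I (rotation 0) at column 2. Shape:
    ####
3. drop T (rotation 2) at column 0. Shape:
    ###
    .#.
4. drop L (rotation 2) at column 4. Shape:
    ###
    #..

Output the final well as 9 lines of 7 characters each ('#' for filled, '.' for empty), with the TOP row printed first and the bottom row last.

Answer: .......
.......
.......
.......
....###
###.#..
.#####.
...##..
....##.

Derivation:
Drop 1: Z rot0 at col 3 lands with bottom-row=0; cleared 0 line(s) (total 0); column heights now [0 0 0 2 2 1 0], max=2
Drop 2: I rot0 at col 2 lands with bottom-row=2; cleared 0 line(s) (total 0); column heights now [0 0 3 3 3 3 0], max=3
Drop 3: T rot2 at col 0 lands with bottom-row=2; cleared 0 line(s) (total 0); column heights now [4 4 4 3 3 3 0], max=4
Drop 4: L rot2 at col 4 lands with bottom-row=3; cleared 0 line(s) (total 0); column heights now [4 4 4 3 5 5 5], max=5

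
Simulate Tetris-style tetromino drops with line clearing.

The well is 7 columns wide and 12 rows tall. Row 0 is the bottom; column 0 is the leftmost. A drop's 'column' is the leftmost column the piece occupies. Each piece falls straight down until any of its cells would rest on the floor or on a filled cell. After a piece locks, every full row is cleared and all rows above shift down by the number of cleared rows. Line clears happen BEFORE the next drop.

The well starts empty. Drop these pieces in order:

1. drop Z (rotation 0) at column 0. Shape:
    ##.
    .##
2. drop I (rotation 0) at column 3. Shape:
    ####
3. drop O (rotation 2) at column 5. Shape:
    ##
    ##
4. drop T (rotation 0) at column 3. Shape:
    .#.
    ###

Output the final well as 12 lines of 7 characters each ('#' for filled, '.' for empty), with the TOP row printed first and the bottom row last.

Drop 1: Z rot0 at col 0 lands with bottom-row=0; cleared 0 line(s) (total 0); column heights now [2 2 1 0 0 0 0], max=2
Drop 2: I rot0 at col 3 lands with bottom-row=0; cleared 0 line(s) (total 0); column heights now [2 2 1 1 1 1 1], max=2
Drop 3: O rot2 at col 5 lands with bottom-row=1; cleared 0 line(s) (total 0); column heights now [2 2 1 1 1 3 3], max=3
Drop 4: T rot0 at col 3 lands with bottom-row=3; cleared 0 line(s) (total 0); column heights now [2 2 1 4 5 4 3], max=5

Answer: .......
.......
.......
.......
.......
.......
.......
....#..
...###.
.....##
##...##
.######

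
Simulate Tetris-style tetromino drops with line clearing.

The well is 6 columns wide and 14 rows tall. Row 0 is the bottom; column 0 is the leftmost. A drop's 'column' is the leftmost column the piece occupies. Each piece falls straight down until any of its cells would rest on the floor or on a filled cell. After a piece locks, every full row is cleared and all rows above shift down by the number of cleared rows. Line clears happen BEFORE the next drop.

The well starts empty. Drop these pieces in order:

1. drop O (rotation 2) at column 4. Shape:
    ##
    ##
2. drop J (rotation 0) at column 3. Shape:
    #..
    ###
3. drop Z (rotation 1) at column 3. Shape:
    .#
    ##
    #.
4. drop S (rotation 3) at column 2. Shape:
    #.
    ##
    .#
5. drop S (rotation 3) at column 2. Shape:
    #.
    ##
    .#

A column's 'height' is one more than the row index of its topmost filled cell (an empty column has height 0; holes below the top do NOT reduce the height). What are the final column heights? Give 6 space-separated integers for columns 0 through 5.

Answer: 0 0 11 10 7 3

Derivation:
Drop 1: O rot2 at col 4 lands with bottom-row=0; cleared 0 line(s) (total 0); column heights now [0 0 0 0 2 2], max=2
Drop 2: J rot0 at col 3 lands with bottom-row=2; cleared 0 line(s) (total 0); column heights now [0 0 0 4 3 3], max=4
Drop 3: Z rot1 at col 3 lands with bottom-row=4; cleared 0 line(s) (total 0); column heights now [0 0 0 6 7 3], max=7
Drop 4: S rot3 at col 2 lands with bottom-row=6; cleared 0 line(s) (total 0); column heights now [0 0 9 8 7 3], max=9
Drop 5: S rot3 at col 2 lands with bottom-row=8; cleared 0 line(s) (total 0); column heights now [0 0 11 10 7 3], max=11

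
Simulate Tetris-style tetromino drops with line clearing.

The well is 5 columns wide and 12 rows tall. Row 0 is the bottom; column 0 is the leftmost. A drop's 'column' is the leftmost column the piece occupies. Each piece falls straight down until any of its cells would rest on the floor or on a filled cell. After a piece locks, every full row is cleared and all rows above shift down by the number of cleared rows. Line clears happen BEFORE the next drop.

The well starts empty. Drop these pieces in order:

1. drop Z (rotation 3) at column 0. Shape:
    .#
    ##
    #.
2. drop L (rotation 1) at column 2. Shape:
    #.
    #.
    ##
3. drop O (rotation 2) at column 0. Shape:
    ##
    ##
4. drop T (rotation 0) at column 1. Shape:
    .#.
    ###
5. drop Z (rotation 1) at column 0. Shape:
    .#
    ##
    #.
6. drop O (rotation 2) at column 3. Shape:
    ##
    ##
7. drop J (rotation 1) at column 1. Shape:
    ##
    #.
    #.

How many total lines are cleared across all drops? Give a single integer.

Answer: 1

Derivation:
Drop 1: Z rot3 at col 0 lands with bottom-row=0; cleared 0 line(s) (total 0); column heights now [2 3 0 0 0], max=3
Drop 2: L rot1 at col 2 lands with bottom-row=0; cleared 0 line(s) (total 0); column heights now [2 3 3 1 0], max=3
Drop 3: O rot2 at col 0 lands with bottom-row=3; cleared 0 line(s) (total 0); column heights now [5 5 3 1 0], max=5
Drop 4: T rot0 at col 1 lands with bottom-row=5; cleared 0 line(s) (total 0); column heights now [5 6 7 6 0], max=7
Drop 5: Z rot1 at col 0 lands with bottom-row=5; cleared 0 line(s) (total 0); column heights now [7 8 7 6 0], max=8
Drop 6: O rot2 at col 3 lands with bottom-row=6; cleared 1 line(s) (total 1); column heights now [6 7 6 7 7], max=7
Drop 7: J rot1 at col 1 lands with bottom-row=7; cleared 0 line(s) (total 1); column heights now [6 10 10 7 7], max=10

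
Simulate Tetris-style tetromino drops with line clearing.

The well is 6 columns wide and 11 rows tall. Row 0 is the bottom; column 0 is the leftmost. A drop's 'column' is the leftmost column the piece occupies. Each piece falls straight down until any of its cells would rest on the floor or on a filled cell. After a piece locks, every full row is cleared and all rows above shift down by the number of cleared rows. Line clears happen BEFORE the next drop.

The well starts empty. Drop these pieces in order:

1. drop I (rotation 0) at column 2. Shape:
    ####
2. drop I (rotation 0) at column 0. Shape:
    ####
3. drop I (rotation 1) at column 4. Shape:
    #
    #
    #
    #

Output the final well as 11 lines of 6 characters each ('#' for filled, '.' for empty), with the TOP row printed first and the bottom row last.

Drop 1: I rot0 at col 2 lands with bottom-row=0; cleared 0 line(s) (total 0); column heights now [0 0 1 1 1 1], max=1
Drop 2: I rot0 at col 0 lands with bottom-row=1; cleared 0 line(s) (total 0); column heights now [2 2 2 2 1 1], max=2
Drop 3: I rot1 at col 4 lands with bottom-row=1; cleared 0 line(s) (total 0); column heights now [2 2 2 2 5 1], max=5

Answer: ......
......
......
......
......
......
....#.
....#.
....#.
#####.
..####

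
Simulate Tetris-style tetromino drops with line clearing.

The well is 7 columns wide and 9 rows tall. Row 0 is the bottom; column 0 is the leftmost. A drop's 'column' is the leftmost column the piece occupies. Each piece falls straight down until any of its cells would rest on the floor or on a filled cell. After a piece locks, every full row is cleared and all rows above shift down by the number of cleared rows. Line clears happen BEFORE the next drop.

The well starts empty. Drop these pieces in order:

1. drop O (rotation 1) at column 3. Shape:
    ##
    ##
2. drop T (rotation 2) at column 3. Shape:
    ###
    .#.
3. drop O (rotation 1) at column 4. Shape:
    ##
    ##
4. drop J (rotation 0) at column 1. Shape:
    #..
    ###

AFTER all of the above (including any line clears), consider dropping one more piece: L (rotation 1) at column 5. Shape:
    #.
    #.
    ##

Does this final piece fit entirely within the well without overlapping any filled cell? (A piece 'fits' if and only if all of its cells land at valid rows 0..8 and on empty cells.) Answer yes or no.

Answer: yes

Derivation:
Drop 1: O rot1 at col 3 lands with bottom-row=0; cleared 0 line(s) (total 0); column heights now [0 0 0 2 2 0 0], max=2
Drop 2: T rot2 at col 3 lands with bottom-row=2; cleared 0 line(s) (total 0); column heights now [0 0 0 4 4 4 0], max=4
Drop 3: O rot1 at col 4 lands with bottom-row=4; cleared 0 line(s) (total 0); column heights now [0 0 0 4 6 6 0], max=6
Drop 4: J rot0 at col 1 lands with bottom-row=4; cleared 0 line(s) (total 0); column heights now [0 6 5 5 6 6 0], max=6
Test piece L rot1 at col 5 (width 2): heights before test = [0 6 5 5 6 6 0]; fits = True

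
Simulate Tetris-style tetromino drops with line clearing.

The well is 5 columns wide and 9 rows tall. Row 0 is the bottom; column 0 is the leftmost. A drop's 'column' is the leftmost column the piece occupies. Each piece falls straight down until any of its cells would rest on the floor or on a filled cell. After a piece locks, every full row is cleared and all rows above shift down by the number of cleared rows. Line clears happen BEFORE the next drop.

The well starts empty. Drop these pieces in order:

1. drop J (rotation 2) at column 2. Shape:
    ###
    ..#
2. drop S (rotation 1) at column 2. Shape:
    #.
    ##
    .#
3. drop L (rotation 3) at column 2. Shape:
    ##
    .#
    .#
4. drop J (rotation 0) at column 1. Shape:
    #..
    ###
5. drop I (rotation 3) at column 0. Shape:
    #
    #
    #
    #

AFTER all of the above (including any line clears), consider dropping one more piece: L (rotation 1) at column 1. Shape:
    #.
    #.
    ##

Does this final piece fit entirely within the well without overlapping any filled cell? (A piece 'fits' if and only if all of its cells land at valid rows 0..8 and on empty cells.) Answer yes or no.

Answer: no

Derivation:
Drop 1: J rot2 at col 2 lands with bottom-row=0; cleared 0 line(s) (total 0); column heights now [0 0 2 2 2], max=2
Drop 2: S rot1 at col 2 lands with bottom-row=2; cleared 0 line(s) (total 0); column heights now [0 0 5 4 2], max=5
Drop 3: L rot3 at col 2 lands with bottom-row=4; cleared 0 line(s) (total 0); column heights now [0 0 7 7 2], max=7
Drop 4: J rot0 at col 1 lands with bottom-row=7; cleared 0 line(s) (total 0); column heights now [0 9 8 8 2], max=9
Drop 5: I rot3 at col 0 lands with bottom-row=0; cleared 0 line(s) (total 0); column heights now [4 9 8 8 2], max=9
Test piece L rot1 at col 1 (width 2): heights before test = [4 9 8 8 2]; fits = False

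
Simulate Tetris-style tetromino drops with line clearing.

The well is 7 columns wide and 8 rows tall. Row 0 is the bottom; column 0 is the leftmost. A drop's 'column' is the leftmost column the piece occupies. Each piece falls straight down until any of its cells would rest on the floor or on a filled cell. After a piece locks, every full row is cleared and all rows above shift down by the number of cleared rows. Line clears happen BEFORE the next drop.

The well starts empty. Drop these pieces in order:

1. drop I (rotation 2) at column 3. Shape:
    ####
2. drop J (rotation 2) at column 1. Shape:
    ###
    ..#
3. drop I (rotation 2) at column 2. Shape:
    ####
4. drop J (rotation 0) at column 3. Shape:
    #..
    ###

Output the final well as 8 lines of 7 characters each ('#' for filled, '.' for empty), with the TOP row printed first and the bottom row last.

Answer: .......
.......
...#...
...###.
..####.
.###...
...#...
...####

Derivation:
Drop 1: I rot2 at col 3 lands with bottom-row=0; cleared 0 line(s) (total 0); column heights now [0 0 0 1 1 1 1], max=1
Drop 2: J rot2 at col 1 lands with bottom-row=1; cleared 0 line(s) (total 0); column heights now [0 3 3 3 1 1 1], max=3
Drop 3: I rot2 at col 2 lands with bottom-row=3; cleared 0 line(s) (total 0); column heights now [0 3 4 4 4 4 1], max=4
Drop 4: J rot0 at col 3 lands with bottom-row=4; cleared 0 line(s) (total 0); column heights now [0 3 4 6 5 5 1], max=6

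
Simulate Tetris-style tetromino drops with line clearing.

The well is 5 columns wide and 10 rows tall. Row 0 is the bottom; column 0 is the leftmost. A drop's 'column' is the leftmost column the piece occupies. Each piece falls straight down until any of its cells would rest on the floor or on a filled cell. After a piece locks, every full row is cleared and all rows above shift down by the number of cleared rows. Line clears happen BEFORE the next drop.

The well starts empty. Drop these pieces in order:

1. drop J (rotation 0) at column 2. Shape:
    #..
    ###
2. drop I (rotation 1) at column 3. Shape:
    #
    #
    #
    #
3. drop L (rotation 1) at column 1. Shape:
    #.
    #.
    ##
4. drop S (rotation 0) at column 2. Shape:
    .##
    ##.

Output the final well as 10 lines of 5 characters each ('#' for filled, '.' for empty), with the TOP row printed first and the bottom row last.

Answer: .....
.....
.....
...##
..##.
.#.#.
.#.#.
.###.
..##.
..###

Derivation:
Drop 1: J rot0 at col 2 lands with bottom-row=0; cleared 0 line(s) (total 0); column heights now [0 0 2 1 1], max=2
Drop 2: I rot1 at col 3 lands with bottom-row=1; cleared 0 line(s) (total 0); column heights now [0 0 2 5 1], max=5
Drop 3: L rot1 at col 1 lands with bottom-row=2; cleared 0 line(s) (total 0); column heights now [0 5 3 5 1], max=5
Drop 4: S rot0 at col 2 lands with bottom-row=5; cleared 0 line(s) (total 0); column heights now [0 5 6 7 7], max=7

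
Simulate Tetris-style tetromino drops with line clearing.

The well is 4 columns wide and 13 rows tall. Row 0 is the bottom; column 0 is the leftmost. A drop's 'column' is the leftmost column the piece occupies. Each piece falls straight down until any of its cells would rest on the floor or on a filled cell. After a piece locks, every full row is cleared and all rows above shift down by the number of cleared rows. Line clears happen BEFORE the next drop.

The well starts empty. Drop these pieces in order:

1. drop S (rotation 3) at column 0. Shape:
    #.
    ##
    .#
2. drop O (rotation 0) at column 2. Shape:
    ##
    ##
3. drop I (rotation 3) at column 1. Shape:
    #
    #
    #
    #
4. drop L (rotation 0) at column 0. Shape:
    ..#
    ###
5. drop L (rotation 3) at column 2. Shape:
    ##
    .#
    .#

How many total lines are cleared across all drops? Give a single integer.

Drop 1: S rot3 at col 0 lands with bottom-row=0; cleared 0 line(s) (total 0); column heights now [3 2 0 0], max=3
Drop 2: O rot0 at col 2 lands with bottom-row=0; cleared 1 line(s) (total 1); column heights now [2 1 1 1], max=2
Drop 3: I rot3 at col 1 lands with bottom-row=1; cleared 0 line(s) (total 1); column heights now [2 5 1 1], max=5
Drop 4: L rot0 at col 0 lands with bottom-row=5; cleared 0 line(s) (total 1); column heights now [6 6 7 1], max=7
Drop 5: L rot3 at col 2 lands with bottom-row=5; cleared 1 line(s) (total 2); column heights now [2 5 7 7], max=7

Answer: 2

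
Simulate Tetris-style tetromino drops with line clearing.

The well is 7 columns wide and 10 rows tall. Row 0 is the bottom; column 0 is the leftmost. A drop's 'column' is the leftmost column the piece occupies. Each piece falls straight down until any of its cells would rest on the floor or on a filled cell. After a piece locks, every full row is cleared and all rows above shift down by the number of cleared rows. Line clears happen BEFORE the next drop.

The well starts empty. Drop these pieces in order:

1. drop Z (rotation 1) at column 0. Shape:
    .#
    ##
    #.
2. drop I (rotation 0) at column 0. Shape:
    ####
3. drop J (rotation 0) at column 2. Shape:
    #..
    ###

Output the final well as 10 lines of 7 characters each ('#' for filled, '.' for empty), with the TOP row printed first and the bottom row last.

Drop 1: Z rot1 at col 0 lands with bottom-row=0; cleared 0 line(s) (total 0); column heights now [2 3 0 0 0 0 0], max=3
Drop 2: I rot0 at col 0 lands with bottom-row=3; cleared 0 line(s) (total 0); column heights now [4 4 4 4 0 0 0], max=4
Drop 3: J rot0 at col 2 lands with bottom-row=4; cleared 0 line(s) (total 0); column heights now [4 4 6 5 5 0 0], max=6

Answer: .......
.......
.......
.......
..#....
..###..
####...
.#.....
##.....
#......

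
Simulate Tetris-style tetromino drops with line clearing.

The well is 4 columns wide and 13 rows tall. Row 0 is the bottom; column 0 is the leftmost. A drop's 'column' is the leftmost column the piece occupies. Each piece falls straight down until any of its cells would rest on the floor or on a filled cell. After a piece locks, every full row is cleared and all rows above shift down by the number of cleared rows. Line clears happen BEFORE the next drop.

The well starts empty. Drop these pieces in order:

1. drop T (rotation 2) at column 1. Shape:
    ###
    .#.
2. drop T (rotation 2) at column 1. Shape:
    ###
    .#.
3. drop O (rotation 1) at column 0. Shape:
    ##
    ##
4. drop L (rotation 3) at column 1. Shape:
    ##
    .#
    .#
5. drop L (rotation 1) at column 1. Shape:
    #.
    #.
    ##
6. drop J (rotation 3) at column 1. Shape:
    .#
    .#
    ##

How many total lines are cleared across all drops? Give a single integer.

Answer: 0

Derivation:
Drop 1: T rot2 at col 1 lands with bottom-row=0; cleared 0 line(s) (total 0); column heights now [0 2 2 2], max=2
Drop 2: T rot2 at col 1 lands with bottom-row=2; cleared 0 line(s) (total 0); column heights now [0 4 4 4], max=4
Drop 3: O rot1 at col 0 lands with bottom-row=4; cleared 0 line(s) (total 0); column heights now [6 6 4 4], max=6
Drop 4: L rot3 at col 1 lands with bottom-row=4; cleared 0 line(s) (total 0); column heights now [6 7 7 4], max=7
Drop 5: L rot1 at col 1 lands with bottom-row=7; cleared 0 line(s) (total 0); column heights now [6 10 8 4], max=10
Drop 6: J rot3 at col 1 lands with bottom-row=10; cleared 0 line(s) (total 0); column heights now [6 11 13 4], max=13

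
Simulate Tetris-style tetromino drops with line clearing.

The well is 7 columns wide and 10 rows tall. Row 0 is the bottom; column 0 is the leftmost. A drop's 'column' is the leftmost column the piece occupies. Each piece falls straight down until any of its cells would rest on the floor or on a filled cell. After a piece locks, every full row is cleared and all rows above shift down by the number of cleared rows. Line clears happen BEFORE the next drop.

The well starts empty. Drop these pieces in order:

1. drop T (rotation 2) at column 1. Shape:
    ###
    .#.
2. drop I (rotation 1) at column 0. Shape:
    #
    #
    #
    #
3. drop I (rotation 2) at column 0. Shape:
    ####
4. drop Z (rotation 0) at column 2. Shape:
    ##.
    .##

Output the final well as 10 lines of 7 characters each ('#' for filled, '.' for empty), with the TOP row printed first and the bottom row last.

Drop 1: T rot2 at col 1 lands with bottom-row=0; cleared 0 line(s) (total 0); column heights now [0 2 2 2 0 0 0], max=2
Drop 2: I rot1 at col 0 lands with bottom-row=0; cleared 0 line(s) (total 0); column heights now [4 2 2 2 0 0 0], max=4
Drop 3: I rot2 at col 0 lands with bottom-row=4; cleared 0 line(s) (total 0); column heights now [5 5 5 5 0 0 0], max=5
Drop 4: Z rot0 at col 2 lands with bottom-row=5; cleared 0 line(s) (total 0); column heights now [5 5 7 7 6 0 0], max=7

Answer: .......
.......
.......
..##...
...##..
####...
#......
#......
####...
#.#....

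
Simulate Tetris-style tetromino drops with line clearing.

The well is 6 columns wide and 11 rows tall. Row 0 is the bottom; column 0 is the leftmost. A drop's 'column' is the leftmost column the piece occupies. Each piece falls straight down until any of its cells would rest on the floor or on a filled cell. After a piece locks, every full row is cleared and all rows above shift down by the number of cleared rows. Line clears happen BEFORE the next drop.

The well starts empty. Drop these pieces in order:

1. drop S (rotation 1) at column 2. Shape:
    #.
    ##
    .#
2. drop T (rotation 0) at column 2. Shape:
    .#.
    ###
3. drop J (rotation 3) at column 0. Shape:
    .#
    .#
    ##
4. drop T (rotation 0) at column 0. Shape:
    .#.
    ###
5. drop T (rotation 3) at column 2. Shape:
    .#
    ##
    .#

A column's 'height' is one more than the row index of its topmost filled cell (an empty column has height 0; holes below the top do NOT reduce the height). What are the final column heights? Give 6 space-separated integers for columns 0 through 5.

Answer: 5 6 7 8 4 0

Derivation:
Drop 1: S rot1 at col 2 lands with bottom-row=0; cleared 0 line(s) (total 0); column heights now [0 0 3 2 0 0], max=3
Drop 2: T rot0 at col 2 lands with bottom-row=3; cleared 0 line(s) (total 0); column heights now [0 0 4 5 4 0], max=5
Drop 3: J rot3 at col 0 lands with bottom-row=0; cleared 0 line(s) (total 0); column heights now [1 3 4 5 4 0], max=5
Drop 4: T rot0 at col 0 lands with bottom-row=4; cleared 0 line(s) (total 0); column heights now [5 6 5 5 4 0], max=6
Drop 5: T rot3 at col 2 lands with bottom-row=5; cleared 0 line(s) (total 0); column heights now [5 6 7 8 4 0], max=8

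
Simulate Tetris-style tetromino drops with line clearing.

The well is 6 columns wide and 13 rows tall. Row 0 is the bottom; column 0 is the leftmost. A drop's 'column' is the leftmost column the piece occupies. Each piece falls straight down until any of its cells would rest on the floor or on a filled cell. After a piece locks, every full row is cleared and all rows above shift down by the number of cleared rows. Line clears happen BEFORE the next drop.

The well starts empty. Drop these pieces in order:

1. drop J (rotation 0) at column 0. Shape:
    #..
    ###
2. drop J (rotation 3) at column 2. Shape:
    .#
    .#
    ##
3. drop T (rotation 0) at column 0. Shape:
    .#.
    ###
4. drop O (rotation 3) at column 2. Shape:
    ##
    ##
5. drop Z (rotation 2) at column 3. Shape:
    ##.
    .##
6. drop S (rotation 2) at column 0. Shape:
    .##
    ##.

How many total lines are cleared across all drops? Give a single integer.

Drop 1: J rot0 at col 0 lands with bottom-row=0; cleared 0 line(s) (total 0); column heights now [2 1 1 0 0 0], max=2
Drop 2: J rot3 at col 2 lands with bottom-row=1; cleared 0 line(s) (total 0); column heights now [2 1 2 4 0 0], max=4
Drop 3: T rot0 at col 0 lands with bottom-row=2; cleared 0 line(s) (total 0); column heights now [3 4 3 4 0 0], max=4
Drop 4: O rot3 at col 2 lands with bottom-row=4; cleared 0 line(s) (total 0); column heights now [3 4 6 6 0 0], max=6
Drop 5: Z rot2 at col 3 lands with bottom-row=5; cleared 0 line(s) (total 0); column heights now [3 4 6 7 7 6], max=7
Drop 6: S rot2 at col 0 lands with bottom-row=5; cleared 1 line(s) (total 1); column heights now [3 6 6 6 6 0], max=6

Answer: 1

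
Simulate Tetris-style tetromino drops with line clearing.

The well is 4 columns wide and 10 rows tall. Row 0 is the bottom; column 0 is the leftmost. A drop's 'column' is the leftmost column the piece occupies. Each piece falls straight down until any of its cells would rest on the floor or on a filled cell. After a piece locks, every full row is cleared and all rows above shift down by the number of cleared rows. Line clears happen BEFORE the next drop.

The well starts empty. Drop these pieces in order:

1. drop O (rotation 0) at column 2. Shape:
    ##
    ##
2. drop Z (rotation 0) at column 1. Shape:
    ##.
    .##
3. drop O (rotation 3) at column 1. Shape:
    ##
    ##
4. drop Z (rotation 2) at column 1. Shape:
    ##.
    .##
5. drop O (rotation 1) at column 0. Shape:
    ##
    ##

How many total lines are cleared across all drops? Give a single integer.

Answer: 0

Derivation:
Drop 1: O rot0 at col 2 lands with bottom-row=0; cleared 0 line(s) (total 0); column heights now [0 0 2 2], max=2
Drop 2: Z rot0 at col 1 lands with bottom-row=2; cleared 0 line(s) (total 0); column heights now [0 4 4 3], max=4
Drop 3: O rot3 at col 1 lands with bottom-row=4; cleared 0 line(s) (total 0); column heights now [0 6 6 3], max=6
Drop 4: Z rot2 at col 1 lands with bottom-row=6; cleared 0 line(s) (total 0); column heights now [0 8 8 7], max=8
Drop 5: O rot1 at col 0 lands with bottom-row=8; cleared 0 line(s) (total 0); column heights now [10 10 8 7], max=10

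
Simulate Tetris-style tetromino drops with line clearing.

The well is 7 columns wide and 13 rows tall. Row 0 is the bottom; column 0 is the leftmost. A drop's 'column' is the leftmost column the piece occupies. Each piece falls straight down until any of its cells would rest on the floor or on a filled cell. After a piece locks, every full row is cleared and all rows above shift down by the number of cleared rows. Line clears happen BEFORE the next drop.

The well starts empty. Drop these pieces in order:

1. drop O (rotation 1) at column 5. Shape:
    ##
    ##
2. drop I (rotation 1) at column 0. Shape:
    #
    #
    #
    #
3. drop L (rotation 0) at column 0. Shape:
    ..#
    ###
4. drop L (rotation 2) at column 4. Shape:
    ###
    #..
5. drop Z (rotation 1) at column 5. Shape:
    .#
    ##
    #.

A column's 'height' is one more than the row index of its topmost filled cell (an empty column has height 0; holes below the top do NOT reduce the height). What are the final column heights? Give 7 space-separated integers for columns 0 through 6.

Answer: 5 5 6 0 3 5 6

Derivation:
Drop 1: O rot1 at col 5 lands with bottom-row=0; cleared 0 line(s) (total 0); column heights now [0 0 0 0 0 2 2], max=2
Drop 2: I rot1 at col 0 lands with bottom-row=0; cleared 0 line(s) (total 0); column heights now [4 0 0 0 0 2 2], max=4
Drop 3: L rot0 at col 0 lands with bottom-row=4; cleared 0 line(s) (total 0); column heights now [5 5 6 0 0 2 2], max=6
Drop 4: L rot2 at col 4 lands with bottom-row=1; cleared 0 line(s) (total 0); column heights now [5 5 6 0 3 3 3], max=6
Drop 5: Z rot1 at col 5 lands with bottom-row=3; cleared 0 line(s) (total 0); column heights now [5 5 6 0 3 5 6], max=6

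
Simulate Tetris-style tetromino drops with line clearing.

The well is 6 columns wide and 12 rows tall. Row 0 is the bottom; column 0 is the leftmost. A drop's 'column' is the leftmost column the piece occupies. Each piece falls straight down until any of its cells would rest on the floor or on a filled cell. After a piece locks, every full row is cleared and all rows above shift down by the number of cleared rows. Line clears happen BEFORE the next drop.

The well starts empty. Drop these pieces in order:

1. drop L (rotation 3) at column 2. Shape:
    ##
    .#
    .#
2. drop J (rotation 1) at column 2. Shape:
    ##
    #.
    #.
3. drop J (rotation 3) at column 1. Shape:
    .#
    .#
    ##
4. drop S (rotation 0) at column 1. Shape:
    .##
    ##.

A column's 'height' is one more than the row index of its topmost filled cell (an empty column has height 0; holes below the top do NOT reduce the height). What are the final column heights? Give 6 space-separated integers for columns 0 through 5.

Answer: 0 10 11 11 0 0

Derivation:
Drop 1: L rot3 at col 2 lands with bottom-row=0; cleared 0 line(s) (total 0); column heights now [0 0 3 3 0 0], max=3
Drop 2: J rot1 at col 2 lands with bottom-row=3; cleared 0 line(s) (total 0); column heights now [0 0 6 6 0 0], max=6
Drop 3: J rot3 at col 1 lands with bottom-row=6; cleared 0 line(s) (total 0); column heights now [0 7 9 6 0 0], max=9
Drop 4: S rot0 at col 1 lands with bottom-row=9; cleared 0 line(s) (total 0); column heights now [0 10 11 11 0 0], max=11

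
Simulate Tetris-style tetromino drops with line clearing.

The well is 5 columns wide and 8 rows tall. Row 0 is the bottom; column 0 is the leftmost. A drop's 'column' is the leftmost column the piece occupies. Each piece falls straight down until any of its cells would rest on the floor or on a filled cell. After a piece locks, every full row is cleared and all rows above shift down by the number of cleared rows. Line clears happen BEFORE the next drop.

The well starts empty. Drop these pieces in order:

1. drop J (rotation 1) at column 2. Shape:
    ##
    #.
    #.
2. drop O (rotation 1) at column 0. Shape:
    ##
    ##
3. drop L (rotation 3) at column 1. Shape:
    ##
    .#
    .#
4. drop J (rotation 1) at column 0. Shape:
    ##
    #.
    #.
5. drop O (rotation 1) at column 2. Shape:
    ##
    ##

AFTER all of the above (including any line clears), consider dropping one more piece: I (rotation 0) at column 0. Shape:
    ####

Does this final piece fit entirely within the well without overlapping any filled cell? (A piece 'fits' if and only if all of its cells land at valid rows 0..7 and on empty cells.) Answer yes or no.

Drop 1: J rot1 at col 2 lands with bottom-row=0; cleared 0 line(s) (total 0); column heights now [0 0 3 3 0], max=3
Drop 2: O rot1 at col 0 lands with bottom-row=0; cleared 0 line(s) (total 0); column heights now [2 2 3 3 0], max=3
Drop 3: L rot3 at col 1 lands with bottom-row=3; cleared 0 line(s) (total 0); column heights now [2 6 6 3 0], max=6
Drop 4: J rot1 at col 0 lands with bottom-row=4; cleared 0 line(s) (total 0); column heights now [7 7 6 3 0], max=7
Drop 5: O rot1 at col 2 lands with bottom-row=6; cleared 0 line(s) (total 0); column heights now [7 7 8 8 0], max=8
Test piece I rot0 at col 0 (width 4): heights before test = [7 7 8 8 0]; fits = False

Answer: no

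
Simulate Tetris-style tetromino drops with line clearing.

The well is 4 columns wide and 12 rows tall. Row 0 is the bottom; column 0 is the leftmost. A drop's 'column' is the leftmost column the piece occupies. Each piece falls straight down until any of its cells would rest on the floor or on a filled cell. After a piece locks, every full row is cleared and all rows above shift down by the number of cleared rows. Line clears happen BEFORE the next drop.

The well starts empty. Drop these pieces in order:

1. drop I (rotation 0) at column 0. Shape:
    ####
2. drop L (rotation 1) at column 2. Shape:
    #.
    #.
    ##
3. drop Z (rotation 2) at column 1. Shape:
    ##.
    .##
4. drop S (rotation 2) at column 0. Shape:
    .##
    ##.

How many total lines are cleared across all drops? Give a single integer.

Answer: 1

Derivation:
Drop 1: I rot0 at col 0 lands with bottom-row=0; cleared 1 line(s) (total 1); column heights now [0 0 0 0], max=0
Drop 2: L rot1 at col 2 lands with bottom-row=0; cleared 0 line(s) (total 1); column heights now [0 0 3 1], max=3
Drop 3: Z rot2 at col 1 lands with bottom-row=3; cleared 0 line(s) (total 1); column heights now [0 5 5 4], max=5
Drop 4: S rot2 at col 0 lands with bottom-row=5; cleared 0 line(s) (total 1); column heights now [6 7 7 4], max=7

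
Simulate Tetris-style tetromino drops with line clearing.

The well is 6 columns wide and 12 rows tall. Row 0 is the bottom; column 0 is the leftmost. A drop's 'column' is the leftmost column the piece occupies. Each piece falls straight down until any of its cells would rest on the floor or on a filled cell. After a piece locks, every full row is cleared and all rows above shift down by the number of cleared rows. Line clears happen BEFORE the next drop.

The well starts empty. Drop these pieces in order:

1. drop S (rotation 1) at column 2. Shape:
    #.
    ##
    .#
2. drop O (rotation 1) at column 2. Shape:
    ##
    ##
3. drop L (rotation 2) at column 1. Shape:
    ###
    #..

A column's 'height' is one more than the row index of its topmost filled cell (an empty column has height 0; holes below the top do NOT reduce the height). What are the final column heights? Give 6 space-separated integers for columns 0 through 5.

Drop 1: S rot1 at col 2 lands with bottom-row=0; cleared 0 line(s) (total 0); column heights now [0 0 3 2 0 0], max=3
Drop 2: O rot1 at col 2 lands with bottom-row=3; cleared 0 line(s) (total 0); column heights now [0 0 5 5 0 0], max=5
Drop 3: L rot2 at col 1 lands with bottom-row=4; cleared 0 line(s) (total 0); column heights now [0 6 6 6 0 0], max=6

Answer: 0 6 6 6 0 0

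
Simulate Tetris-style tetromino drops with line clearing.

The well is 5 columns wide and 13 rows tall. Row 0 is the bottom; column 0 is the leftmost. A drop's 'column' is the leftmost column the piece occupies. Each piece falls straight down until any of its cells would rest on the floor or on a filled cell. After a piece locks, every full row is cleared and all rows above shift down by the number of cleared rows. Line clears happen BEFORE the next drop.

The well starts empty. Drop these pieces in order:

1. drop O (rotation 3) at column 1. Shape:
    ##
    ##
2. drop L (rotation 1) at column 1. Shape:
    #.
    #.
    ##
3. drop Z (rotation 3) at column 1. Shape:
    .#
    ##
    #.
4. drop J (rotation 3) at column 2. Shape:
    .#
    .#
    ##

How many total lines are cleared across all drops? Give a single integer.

Drop 1: O rot3 at col 1 lands with bottom-row=0; cleared 0 line(s) (total 0); column heights now [0 2 2 0 0], max=2
Drop 2: L rot1 at col 1 lands with bottom-row=2; cleared 0 line(s) (total 0); column heights now [0 5 3 0 0], max=5
Drop 3: Z rot3 at col 1 lands with bottom-row=5; cleared 0 line(s) (total 0); column heights now [0 7 8 0 0], max=8
Drop 4: J rot3 at col 2 lands with bottom-row=8; cleared 0 line(s) (total 0); column heights now [0 7 9 11 0], max=11

Answer: 0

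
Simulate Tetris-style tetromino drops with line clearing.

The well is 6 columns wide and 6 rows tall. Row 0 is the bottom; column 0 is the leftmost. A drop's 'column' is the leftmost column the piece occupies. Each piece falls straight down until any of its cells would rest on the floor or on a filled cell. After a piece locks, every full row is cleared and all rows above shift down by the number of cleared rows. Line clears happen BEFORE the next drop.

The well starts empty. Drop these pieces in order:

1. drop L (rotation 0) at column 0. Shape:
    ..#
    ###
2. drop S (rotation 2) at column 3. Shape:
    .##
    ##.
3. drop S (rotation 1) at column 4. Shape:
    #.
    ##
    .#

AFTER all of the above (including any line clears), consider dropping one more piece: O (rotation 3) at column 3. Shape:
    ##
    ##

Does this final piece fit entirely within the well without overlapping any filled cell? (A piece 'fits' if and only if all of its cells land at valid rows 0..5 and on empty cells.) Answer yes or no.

Drop 1: L rot0 at col 0 lands with bottom-row=0; cleared 0 line(s) (total 0); column heights now [1 1 2 0 0 0], max=2
Drop 2: S rot2 at col 3 lands with bottom-row=0; cleared 0 line(s) (total 0); column heights now [1 1 2 1 2 2], max=2
Drop 3: S rot1 at col 4 lands with bottom-row=2; cleared 0 line(s) (total 0); column heights now [1 1 2 1 5 4], max=5
Test piece O rot3 at col 3 (width 2): heights before test = [1 1 2 1 5 4]; fits = False

Answer: no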